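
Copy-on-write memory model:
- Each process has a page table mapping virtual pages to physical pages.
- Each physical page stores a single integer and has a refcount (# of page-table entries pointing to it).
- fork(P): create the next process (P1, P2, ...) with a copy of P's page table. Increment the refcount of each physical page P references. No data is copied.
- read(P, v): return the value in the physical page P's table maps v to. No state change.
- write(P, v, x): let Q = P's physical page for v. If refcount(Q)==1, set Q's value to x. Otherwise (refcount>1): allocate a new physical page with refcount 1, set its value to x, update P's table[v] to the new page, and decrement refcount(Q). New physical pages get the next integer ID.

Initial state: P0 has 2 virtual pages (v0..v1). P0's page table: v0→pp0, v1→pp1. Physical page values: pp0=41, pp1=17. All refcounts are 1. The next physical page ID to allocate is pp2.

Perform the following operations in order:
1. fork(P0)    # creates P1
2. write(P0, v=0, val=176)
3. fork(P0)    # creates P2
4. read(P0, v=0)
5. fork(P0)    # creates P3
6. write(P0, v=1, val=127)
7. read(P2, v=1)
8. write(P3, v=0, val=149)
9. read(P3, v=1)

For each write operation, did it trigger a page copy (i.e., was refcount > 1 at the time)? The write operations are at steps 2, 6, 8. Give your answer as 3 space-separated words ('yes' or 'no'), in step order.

Op 1: fork(P0) -> P1. 2 ppages; refcounts: pp0:2 pp1:2
Op 2: write(P0, v0, 176). refcount(pp0)=2>1 -> COPY to pp2. 3 ppages; refcounts: pp0:1 pp1:2 pp2:1
Op 3: fork(P0) -> P2. 3 ppages; refcounts: pp0:1 pp1:3 pp2:2
Op 4: read(P0, v0) -> 176. No state change.
Op 5: fork(P0) -> P3. 3 ppages; refcounts: pp0:1 pp1:4 pp2:3
Op 6: write(P0, v1, 127). refcount(pp1)=4>1 -> COPY to pp3. 4 ppages; refcounts: pp0:1 pp1:3 pp2:3 pp3:1
Op 7: read(P2, v1) -> 17. No state change.
Op 8: write(P3, v0, 149). refcount(pp2)=3>1 -> COPY to pp4. 5 ppages; refcounts: pp0:1 pp1:3 pp2:2 pp3:1 pp4:1
Op 9: read(P3, v1) -> 17. No state change.

yes yes yes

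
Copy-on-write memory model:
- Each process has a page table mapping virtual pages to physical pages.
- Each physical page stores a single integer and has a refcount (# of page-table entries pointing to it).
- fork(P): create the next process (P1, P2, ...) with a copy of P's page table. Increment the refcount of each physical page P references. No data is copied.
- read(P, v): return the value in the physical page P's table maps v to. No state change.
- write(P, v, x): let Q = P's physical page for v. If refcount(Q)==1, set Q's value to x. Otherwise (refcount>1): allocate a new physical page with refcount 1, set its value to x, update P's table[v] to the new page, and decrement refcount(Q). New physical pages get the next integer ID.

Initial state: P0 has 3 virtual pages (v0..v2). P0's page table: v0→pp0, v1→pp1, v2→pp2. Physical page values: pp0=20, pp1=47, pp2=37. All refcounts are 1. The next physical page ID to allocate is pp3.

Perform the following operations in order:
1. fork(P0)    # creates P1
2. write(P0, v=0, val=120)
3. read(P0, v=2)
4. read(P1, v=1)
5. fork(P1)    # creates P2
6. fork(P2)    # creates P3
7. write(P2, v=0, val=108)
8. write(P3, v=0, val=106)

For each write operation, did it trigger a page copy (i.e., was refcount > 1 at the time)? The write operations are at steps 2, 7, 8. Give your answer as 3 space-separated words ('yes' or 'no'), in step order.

Op 1: fork(P0) -> P1. 3 ppages; refcounts: pp0:2 pp1:2 pp2:2
Op 2: write(P0, v0, 120). refcount(pp0)=2>1 -> COPY to pp3. 4 ppages; refcounts: pp0:1 pp1:2 pp2:2 pp3:1
Op 3: read(P0, v2) -> 37. No state change.
Op 4: read(P1, v1) -> 47. No state change.
Op 5: fork(P1) -> P2. 4 ppages; refcounts: pp0:2 pp1:3 pp2:3 pp3:1
Op 6: fork(P2) -> P3. 4 ppages; refcounts: pp0:3 pp1:4 pp2:4 pp3:1
Op 7: write(P2, v0, 108). refcount(pp0)=3>1 -> COPY to pp4. 5 ppages; refcounts: pp0:2 pp1:4 pp2:4 pp3:1 pp4:1
Op 8: write(P3, v0, 106). refcount(pp0)=2>1 -> COPY to pp5. 6 ppages; refcounts: pp0:1 pp1:4 pp2:4 pp3:1 pp4:1 pp5:1

yes yes yes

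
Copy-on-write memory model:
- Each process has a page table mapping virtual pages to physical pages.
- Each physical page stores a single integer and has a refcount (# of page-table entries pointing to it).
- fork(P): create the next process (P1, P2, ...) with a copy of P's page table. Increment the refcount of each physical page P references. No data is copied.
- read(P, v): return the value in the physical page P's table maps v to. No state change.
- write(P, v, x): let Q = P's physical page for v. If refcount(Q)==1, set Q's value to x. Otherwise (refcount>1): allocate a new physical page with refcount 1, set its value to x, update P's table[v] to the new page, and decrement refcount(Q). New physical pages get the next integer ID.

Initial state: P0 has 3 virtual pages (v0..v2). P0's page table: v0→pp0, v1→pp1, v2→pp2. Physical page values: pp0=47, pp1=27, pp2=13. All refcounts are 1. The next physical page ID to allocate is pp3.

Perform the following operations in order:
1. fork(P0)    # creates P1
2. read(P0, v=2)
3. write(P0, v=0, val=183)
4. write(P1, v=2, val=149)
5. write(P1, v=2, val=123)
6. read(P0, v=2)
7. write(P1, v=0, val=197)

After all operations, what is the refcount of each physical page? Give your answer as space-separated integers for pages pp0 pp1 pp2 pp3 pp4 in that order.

Op 1: fork(P0) -> P1. 3 ppages; refcounts: pp0:2 pp1:2 pp2:2
Op 2: read(P0, v2) -> 13. No state change.
Op 3: write(P0, v0, 183). refcount(pp0)=2>1 -> COPY to pp3. 4 ppages; refcounts: pp0:1 pp1:2 pp2:2 pp3:1
Op 4: write(P1, v2, 149). refcount(pp2)=2>1 -> COPY to pp4. 5 ppages; refcounts: pp0:1 pp1:2 pp2:1 pp3:1 pp4:1
Op 5: write(P1, v2, 123). refcount(pp4)=1 -> write in place. 5 ppages; refcounts: pp0:1 pp1:2 pp2:1 pp3:1 pp4:1
Op 6: read(P0, v2) -> 13. No state change.
Op 7: write(P1, v0, 197). refcount(pp0)=1 -> write in place. 5 ppages; refcounts: pp0:1 pp1:2 pp2:1 pp3:1 pp4:1

Answer: 1 2 1 1 1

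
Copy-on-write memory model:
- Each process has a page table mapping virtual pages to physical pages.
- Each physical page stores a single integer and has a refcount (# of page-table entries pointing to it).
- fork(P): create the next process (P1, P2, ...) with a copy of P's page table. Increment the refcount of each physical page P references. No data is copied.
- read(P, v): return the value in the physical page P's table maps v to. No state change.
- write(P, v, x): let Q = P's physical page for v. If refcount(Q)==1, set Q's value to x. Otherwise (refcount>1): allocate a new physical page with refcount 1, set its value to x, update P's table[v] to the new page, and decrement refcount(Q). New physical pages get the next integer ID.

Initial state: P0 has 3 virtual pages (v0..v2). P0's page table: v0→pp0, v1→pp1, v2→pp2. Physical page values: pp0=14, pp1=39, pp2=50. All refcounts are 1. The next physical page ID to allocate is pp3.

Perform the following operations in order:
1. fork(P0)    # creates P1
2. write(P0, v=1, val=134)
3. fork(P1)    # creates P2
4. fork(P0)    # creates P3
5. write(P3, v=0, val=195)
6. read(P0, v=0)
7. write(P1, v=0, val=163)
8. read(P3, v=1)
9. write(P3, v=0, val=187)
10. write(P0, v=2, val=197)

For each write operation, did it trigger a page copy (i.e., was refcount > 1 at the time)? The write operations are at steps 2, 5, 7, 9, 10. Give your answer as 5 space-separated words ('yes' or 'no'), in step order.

Op 1: fork(P0) -> P1. 3 ppages; refcounts: pp0:2 pp1:2 pp2:2
Op 2: write(P0, v1, 134). refcount(pp1)=2>1 -> COPY to pp3. 4 ppages; refcounts: pp0:2 pp1:1 pp2:2 pp3:1
Op 3: fork(P1) -> P2. 4 ppages; refcounts: pp0:3 pp1:2 pp2:3 pp3:1
Op 4: fork(P0) -> P3. 4 ppages; refcounts: pp0:4 pp1:2 pp2:4 pp3:2
Op 5: write(P3, v0, 195). refcount(pp0)=4>1 -> COPY to pp4. 5 ppages; refcounts: pp0:3 pp1:2 pp2:4 pp3:2 pp4:1
Op 6: read(P0, v0) -> 14. No state change.
Op 7: write(P1, v0, 163). refcount(pp0)=3>1 -> COPY to pp5. 6 ppages; refcounts: pp0:2 pp1:2 pp2:4 pp3:2 pp4:1 pp5:1
Op 8: read(P3, v1) -> 134. No state change.
Op 9: write(P3, v0, 187). refcount(pp4)=1 -> write in place. 6 ppages; refcounts: pp0:2 pp1:2 pp2:4 pp3:2 pp4:1 pp5:1
Op 10: write(P0, v2, 197). refcount(pp2)=4>1 -> COPY to pp6. 7 ppages; refcounts: pp0:2 pp1:2 pp2:3 pp3:2 pp4:1 pp5:1 pp6:1

yes yes yes no yes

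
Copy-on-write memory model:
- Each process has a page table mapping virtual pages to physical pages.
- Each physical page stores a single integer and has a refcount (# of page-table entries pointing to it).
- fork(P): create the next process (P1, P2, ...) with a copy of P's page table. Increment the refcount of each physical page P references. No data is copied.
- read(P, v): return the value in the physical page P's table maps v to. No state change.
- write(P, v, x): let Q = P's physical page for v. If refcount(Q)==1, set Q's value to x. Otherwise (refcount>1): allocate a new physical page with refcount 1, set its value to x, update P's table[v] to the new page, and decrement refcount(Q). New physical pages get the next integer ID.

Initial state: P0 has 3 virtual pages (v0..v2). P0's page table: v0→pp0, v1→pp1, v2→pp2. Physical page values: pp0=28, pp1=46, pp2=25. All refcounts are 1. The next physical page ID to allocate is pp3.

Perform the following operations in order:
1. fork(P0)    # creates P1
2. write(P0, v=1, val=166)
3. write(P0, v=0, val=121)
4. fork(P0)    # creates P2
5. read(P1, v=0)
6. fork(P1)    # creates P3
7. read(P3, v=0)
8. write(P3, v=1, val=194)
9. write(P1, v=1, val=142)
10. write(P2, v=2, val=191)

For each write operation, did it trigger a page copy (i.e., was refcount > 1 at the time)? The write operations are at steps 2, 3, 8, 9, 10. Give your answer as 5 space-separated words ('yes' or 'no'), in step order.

Op 1: fork(P0) -> P1. 3 ppages; refcounts: pp0:2 pp1:2 pp2:2
Op 2: write(P0, v1, 166). refcount(pp1)=2>1 -> COPY to pp3. 4 ppages; refcounts: pp0:2 pp1:1 pp2:2 pp3:1
Op 3: write(P0, v0, 121). refcount(pp0)=2>1 -> COPY to pp4. 5 ppages; refcounts: pp0:1 pp1:1 pp2:2 pp3:1 pp4:1
Op 4: fork(P0) -> P2. 5 ppages; refcounts: pp0:1 pp1:1 pp2:3 pp3:2 pp4:2
Op 5: read(P1, v0) -> 28. No state change.
Op 6: fork(P1) -> P3. 5 ppages; refcounts: pp0:2 pp1:2 pp2:4 pp3:2 pp4:2
Op 7: read(P3, v0) -> 28. No state change.
Op 8: write(P3, v1, 194). refcount(pp1)=2>1 -> COPY to pp5. 6 ppages; refcounts: pp0:2 pp1:1 pp2:4 pp3:2 pp4:2 pp5:1
Op 9: write(P1, v1, 142). refcount(pp1)=1 -> write in place. 6 ppages; refcounts: pp0:2 pp1:1 pp2:4 pp3:2 pp4:2 pp5:1
Op 10: write(P2, v2, 191). refcount(pp2)=4>1 -> COPY to pp6. 7 ppages; refcounts: pp0:2 pp1:1 pp2:3 pp3:2 pp4:2 pp5:1 pp6:1

yes yes yes no yes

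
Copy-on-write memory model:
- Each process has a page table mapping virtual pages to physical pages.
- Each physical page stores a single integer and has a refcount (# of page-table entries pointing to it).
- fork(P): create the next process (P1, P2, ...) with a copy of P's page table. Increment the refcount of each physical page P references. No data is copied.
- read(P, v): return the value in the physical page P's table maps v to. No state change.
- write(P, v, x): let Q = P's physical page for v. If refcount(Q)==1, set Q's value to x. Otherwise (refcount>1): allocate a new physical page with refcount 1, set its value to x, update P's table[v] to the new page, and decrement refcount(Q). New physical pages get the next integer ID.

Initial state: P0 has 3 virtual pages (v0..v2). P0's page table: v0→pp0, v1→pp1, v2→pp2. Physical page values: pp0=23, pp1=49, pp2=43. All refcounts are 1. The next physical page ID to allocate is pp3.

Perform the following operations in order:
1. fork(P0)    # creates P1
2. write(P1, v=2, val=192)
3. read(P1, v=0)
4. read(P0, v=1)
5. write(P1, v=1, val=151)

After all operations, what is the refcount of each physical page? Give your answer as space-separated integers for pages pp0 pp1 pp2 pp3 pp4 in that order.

Op 1: fork(P0) -> P1. 3 ppages; refcounts: pp0:2 pp1:2 pp2:2
Op 2: write(P1, v2, 192). refcount(pp2)=2>1 -> COPY to pp3. 4 ppages; refcounts: pp0:2 pp1:2 pp2:1 pp3:1
Op 3: read(P1, v0) -> 23. No state change.
Op 4: read(P0, v1) -> 49. No state change.
Op 5: write(P1, v1, 151). refcount(pp1)=2>1 -> COPY to pp4. 5 ppages; refcounts: pp0:2 pp1:1 pp2:1 pp3:1 pp4:1

Answer: 2 1 1 1 1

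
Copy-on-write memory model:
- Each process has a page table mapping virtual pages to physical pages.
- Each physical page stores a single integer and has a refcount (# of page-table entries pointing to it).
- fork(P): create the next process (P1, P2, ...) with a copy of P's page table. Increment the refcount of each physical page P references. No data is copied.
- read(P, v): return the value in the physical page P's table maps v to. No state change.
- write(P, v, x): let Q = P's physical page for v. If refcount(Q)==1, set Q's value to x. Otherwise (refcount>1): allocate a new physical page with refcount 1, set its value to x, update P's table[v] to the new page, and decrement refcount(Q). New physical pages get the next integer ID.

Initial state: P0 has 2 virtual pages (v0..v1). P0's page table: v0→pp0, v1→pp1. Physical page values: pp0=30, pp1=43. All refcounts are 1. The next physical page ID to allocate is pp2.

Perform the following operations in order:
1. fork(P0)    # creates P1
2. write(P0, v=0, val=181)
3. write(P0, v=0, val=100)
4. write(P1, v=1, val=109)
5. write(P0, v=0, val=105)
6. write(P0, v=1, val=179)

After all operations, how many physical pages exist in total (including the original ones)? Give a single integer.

Op 1: fork(P0) -> P1. 2 ppages; refcounts: pp0:2 pp1:2
Op 2: write(P0, v0, 181). refcount(pp0)=2>1 -> COPY to pp2. 3 ppages; refcounts: pp0:1 pp1:2 pp2:1
Op 3: write(P0, v0, 100). refcount(pp2)=1 -> write in place. 3 ppages; refcounts: pp0:1 pp1:2 pp2:1
Op 4: write(P1, v1, 109). refcount(pp1)=2>1 -> COPY to pp3. 4 ppages; refcounts: pp0:1 pp1:1 pp2:1 pp3:1
Op 5: write(P0, v0, 105). refcount(pp2)=1 -> write in place. 4 ppages; refcounts: pp0:1 pp1:1 pp2:1 pp3:1
Op 6: write(P0, v1, 179). refcount(pp1)=1 -> write in place. 4 ppages; refcounts: pp0:1 pp1:1 pp2:1 pp3:1

Answer: 4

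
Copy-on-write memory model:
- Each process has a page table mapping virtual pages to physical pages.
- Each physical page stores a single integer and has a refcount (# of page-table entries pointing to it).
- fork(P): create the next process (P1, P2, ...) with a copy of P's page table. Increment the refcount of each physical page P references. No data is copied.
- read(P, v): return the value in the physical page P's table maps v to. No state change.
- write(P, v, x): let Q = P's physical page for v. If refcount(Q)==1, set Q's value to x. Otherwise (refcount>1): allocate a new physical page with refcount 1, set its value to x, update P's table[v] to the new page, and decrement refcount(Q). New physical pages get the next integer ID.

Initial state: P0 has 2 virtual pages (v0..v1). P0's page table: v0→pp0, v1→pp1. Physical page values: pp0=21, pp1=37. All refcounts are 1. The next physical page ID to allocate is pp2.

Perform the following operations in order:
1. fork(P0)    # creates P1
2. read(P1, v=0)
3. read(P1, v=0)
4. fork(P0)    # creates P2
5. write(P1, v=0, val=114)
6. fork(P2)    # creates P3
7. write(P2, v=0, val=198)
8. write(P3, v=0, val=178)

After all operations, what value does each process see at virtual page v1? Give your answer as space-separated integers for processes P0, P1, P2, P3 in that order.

Answer: 37 37 37 37

Derivation:
Op 1: fork(P0) -> P1. 2 ppages; refcounts: pp0:2 pp1:2
Op 2: read(P1, v0) -> 21. No state change.
Op 3: read(P1, v0) -> 21. No state change.
Op 4: fork(P0) -> P2. 2 ppages; refcounts: pp0:3 pp1:3
Op 5: write(P1, v0, 114). refcount(pp0)=3>1 -> COPY to pp2. 3 ppages; refcounts: pp0:2 pp1:3 pp2:1
Op 6: fork(P2) -> P3. 3 ppages; refcounts: pp0:3 pp1:4 pp2:1
Op 7: write(P2, v0, 198). refcount(pp0)=3>1 -> COPY to pp3. 4 ppages; refcounts: pp0:2 pp1:4 pp2:1 pp3:1
Op 8: write(P3, v0, 178). refcount(pp0)=2>1 -> COPY to pp4. 5 ppages; refcounts: pp0:1 pp1:4 pp2:1 pp3:1 pp4:1
P0: v1 -> pp1 = 37
P1: v1 -> pp1 = 37
P2: v1 -> pp1 = 37
P3: v1 -> pp1 = 37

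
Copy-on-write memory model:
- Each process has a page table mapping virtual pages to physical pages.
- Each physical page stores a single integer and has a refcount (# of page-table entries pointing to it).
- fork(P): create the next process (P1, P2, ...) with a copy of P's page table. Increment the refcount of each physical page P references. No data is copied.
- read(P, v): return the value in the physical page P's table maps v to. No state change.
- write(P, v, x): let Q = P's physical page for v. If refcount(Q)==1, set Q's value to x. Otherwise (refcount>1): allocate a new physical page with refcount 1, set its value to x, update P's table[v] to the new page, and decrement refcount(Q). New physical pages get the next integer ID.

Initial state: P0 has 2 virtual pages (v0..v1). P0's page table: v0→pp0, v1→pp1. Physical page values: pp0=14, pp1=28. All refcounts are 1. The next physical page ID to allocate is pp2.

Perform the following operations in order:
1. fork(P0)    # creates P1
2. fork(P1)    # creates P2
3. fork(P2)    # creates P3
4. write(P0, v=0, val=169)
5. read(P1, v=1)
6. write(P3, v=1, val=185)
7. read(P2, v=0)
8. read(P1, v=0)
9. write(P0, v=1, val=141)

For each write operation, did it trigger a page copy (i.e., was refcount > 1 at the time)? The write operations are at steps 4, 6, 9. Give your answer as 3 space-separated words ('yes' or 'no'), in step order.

Op 1: fork(P0) -> P1. 2 ppages; refcounts: pp0:2 pp1:2
Op 2: fork(P1) -> P2. 2 ppages; refcounts: pp0:3 pp1:3
Op 3: fork(P2) -> P3. 2 ppages; refcounts: pp0:4 pp1:4
Op 4: write(P0, v0, 169). refcount(pp0)=4>1 -> COPY to pp2. 3 ppages; refcounts: pp0:3 pp1:4 pp2:1
Op 5: read(P1, v1) -> 28. No state change.
Op 6: write(P3, v1, 185). refcount(pp1)=4>1 -> COPY to pp3. 4 ppages; refcounts: pp0:3 pp1:3 pp2:1 pp3:1
Op 7: read(P2, v0) -> 14. No state change.
Op 8: read(P1, v0) -> 14. No state change.
Op 9: write(P0, v1, 141). refcount(pp1)=3>1 -> COPY to pp4. 5 ppages; refcounts: pp0:3 pp1:2 pp2:1 pp3:1 pp4:1

yes yes yes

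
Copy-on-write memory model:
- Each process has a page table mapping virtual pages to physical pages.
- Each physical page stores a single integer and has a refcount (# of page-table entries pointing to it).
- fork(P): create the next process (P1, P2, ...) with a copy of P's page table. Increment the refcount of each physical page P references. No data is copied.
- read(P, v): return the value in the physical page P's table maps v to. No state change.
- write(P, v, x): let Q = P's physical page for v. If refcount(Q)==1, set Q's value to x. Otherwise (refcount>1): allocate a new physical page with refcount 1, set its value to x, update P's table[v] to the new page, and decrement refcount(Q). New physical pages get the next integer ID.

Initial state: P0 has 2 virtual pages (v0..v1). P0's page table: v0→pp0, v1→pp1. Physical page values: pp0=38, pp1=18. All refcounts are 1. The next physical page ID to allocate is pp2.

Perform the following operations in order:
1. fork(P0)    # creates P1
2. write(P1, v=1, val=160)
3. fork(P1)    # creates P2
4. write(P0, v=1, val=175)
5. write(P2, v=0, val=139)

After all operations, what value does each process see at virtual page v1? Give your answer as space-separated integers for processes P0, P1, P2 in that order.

Answer: 175 160 160

Derivation:
Op 1: fork(P0) -> P1. 2 ppages; refcounts: pp0:2 pp1:2
Op 2: write(P1, v1, 160). refcount(pp1)=2>1 -> COPY to pp2. 3 ppages; refcounts: pp0:2 pp1:1 pp2:1
Op 3: fork(P1) -> P2. 3 ppages; refcounts: pp0:3 pp1:1 pp2:2
Op 4: write(P0, v1, 175). refcount(pp1)=1 -> write in place. 3 ppages; refcounts: pp0:3 pp1:1 pp2:2
Op 5: write(P2, v0, 139). refcount(pp0)=3>1 -> COPY to pp3. 4 ppages; refcounts: pp0:2 pp1:1 pp2:2 pp3:1
P0: v1 -> pp1 = 175
P1: v1 -> pp2 = 160
P2: v1 -> pp2 = 160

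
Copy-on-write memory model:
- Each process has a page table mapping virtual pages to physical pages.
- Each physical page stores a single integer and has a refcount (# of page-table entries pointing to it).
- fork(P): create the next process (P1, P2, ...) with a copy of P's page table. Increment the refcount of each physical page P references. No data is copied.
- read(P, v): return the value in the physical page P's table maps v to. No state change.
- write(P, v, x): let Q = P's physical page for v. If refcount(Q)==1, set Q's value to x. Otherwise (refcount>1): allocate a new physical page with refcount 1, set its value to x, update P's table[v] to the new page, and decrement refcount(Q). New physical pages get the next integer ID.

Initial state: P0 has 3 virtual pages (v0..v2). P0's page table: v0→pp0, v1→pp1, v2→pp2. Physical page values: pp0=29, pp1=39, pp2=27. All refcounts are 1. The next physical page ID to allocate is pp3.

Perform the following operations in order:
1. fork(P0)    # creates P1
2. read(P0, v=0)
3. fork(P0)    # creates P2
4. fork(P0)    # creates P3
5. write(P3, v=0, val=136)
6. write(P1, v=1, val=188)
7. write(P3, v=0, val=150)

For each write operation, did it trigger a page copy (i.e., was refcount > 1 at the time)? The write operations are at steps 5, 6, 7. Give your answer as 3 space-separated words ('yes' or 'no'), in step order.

Op 1: fork(P0) -> P1. 3 ppages; refcounts: pp0:2 pp1:2 pp2:2
Op 2: read(P0, v0) -> 29. No state change.
Op 3: fork(P0) -> P2. 3 ppages; refcounts: pp0:3 pp1:3 pp2:3
Op 4: fork(P0) -> P3. 3 ppages; refcounts: pp0:4 pp1:4 pp2:4
Op 5: write(P3, v0, 136). refcount(pp0)=4>1 -> COPY to pp3. 4 ppages; refcounts: pp0:3 pp1:4 pp2:4 pp3:1
Op 6: write(P1, v1, 188). refcount(pp1)=4>1 -> COPY to pp4. 5 ppages; refcounts: pp0:3 pp1:3 pp2:4 pp3:1 pp4:1
Op 7: write(P3, v0, 150). refcount(pp3)=1 -> write in place. 5 ppages; refcounts: pp0:3 pp1:3 pp2:4 pp3:1 pp4:1

yes yes no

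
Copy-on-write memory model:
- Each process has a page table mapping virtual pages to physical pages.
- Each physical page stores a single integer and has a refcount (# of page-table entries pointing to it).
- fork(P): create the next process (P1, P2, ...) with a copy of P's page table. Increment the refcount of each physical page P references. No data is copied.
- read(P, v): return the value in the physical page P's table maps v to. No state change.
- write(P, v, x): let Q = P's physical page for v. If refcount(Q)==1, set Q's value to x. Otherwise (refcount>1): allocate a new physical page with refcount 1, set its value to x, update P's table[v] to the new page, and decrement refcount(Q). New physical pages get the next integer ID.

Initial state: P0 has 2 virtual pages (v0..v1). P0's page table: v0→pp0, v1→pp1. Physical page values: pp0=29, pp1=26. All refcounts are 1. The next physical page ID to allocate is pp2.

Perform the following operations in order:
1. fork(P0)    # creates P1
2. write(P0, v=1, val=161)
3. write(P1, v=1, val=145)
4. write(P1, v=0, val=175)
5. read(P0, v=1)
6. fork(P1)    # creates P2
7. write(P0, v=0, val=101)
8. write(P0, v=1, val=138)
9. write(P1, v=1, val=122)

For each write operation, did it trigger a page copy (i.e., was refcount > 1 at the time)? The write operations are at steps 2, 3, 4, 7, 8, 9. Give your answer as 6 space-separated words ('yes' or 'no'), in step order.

Op 1: fork(P0) -> P1. 2 ppages; refcounts: pp0:2 pp1:2
Op 2: write(P0, v1, 161). refcount(pp1)=2>1 -> COPY to pp2. 3 ppages; refcounts: pp0:2 pp1:1 pp2:1
Op 3: write(P1, v1, 145). refcount(pp1)=1 -> write in place. 3 ppages; refcounts: pp0:2 pp1:1 pp2:1
Op 4: write(P1, v0, 175). refcount(pp0)=2>1 -> COPY to pp3. 4 ppages; refcounts: pp0:1 pp1:1 pp2:1 pp3:1
Op 5: read(P0, v1) -> 161. No state change.
Op 6: fork(P1) -> P2. 4 ppages; refcounts: pp0:1 pp1:2 pp2:1 pp3:2
Op 7: write(P0, v0, 101). refcount(pp0)=1 -> write in place. 4 ppages; refcounts: pp0:1 pp1:2 pp2:1 pp3:2
Op 8: write(P0, v1, 138). refcount(pp2)=1 -> write in place. 4 ppages; refcounts: pp0:1 pp1:2 pp2:1 pp3:2
Op 9: write(P1, v1, 122). refcount(pp1)=2>1 -> COPY to pp4. 5 ppages; refcounts: pp0:1 pp1:1 pp2:1 pp3:2 pp4:1

yes no yes no no yes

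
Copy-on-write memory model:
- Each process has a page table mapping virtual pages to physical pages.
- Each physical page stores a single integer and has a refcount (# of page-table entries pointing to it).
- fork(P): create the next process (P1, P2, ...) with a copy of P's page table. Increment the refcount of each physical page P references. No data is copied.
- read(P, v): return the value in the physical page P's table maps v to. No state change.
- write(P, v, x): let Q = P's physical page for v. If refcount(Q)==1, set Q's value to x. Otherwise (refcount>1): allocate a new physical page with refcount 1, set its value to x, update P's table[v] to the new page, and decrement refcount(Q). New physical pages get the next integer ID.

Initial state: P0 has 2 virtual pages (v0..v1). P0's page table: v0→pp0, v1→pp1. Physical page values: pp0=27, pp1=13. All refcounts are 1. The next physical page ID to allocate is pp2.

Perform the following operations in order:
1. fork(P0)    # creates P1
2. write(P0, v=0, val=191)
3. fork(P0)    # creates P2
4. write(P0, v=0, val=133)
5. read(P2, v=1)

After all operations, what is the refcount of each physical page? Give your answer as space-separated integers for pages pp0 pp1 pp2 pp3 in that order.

Answer: 1 3 1 1

Derivation:
Op 1: fork(P0) -> P1. 2 ppages; refcounts: pp0:2 pp1:2
Op 2: write(P0, v0, 191). refcount(pp0)=2>1 -> COPY to pp2. 3 ppages; refcounts: pp0:1 pp1:2 pp2:1
Op 3: fork(P0) -> P2. 3 ppages; refcounts: pp0:1 pp1:3 pp2:2
Op 4: write(P0, v0, 133). refcount(pp2)=2>1 -> COPY to pp3. 4 ppages; refcounts: pp0:1 pp1:3 pp2:1 pp3:1
Op 5: read(P2, v1) -> 13. No state change.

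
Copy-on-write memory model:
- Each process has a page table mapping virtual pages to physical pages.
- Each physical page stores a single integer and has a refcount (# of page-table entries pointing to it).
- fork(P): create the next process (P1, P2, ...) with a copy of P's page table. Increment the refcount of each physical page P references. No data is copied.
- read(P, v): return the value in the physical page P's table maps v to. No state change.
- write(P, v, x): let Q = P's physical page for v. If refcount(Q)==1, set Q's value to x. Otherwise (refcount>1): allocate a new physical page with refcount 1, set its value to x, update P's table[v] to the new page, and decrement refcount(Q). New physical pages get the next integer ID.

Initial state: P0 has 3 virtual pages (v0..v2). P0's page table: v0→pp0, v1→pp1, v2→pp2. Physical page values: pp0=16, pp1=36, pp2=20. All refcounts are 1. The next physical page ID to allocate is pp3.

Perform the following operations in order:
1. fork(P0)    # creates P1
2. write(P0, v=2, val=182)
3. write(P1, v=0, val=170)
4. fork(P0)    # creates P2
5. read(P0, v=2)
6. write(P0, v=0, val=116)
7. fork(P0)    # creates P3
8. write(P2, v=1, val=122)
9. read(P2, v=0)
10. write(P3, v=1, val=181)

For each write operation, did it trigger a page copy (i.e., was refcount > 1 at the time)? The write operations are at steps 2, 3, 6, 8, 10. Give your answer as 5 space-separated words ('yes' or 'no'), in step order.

Op 1: fork(P0) -> P1. 3 ppages; refcounts: pp0:2 pp1:2 pp2:2
Op 2: write(P0, v2, 182). refcount(pp2)=2>1 -> COPY to pp3. 4 ppages; refcounts: pp0:2 pp1:2 pp2:1 pp3:1
Op 3: write(P1, v0, 170). refcount(pp0)=2>1 -> COPY to pp4. 5 ppages; refcounts: pp0:1 pp1:2 pp2:1 pp3:1 pp4:1
Op 4: fork(P0) -> P2. 5 ppages; refcounts: pp0:2 pp1:3 pp2:1 pp3:2 pp4:1
Op 5: read(P0, v2) -> 182. No state change.
Op 6: write(P0, v0, 116). refcount(pp0)=2>1 -> COPY to pp5. 6 ppages; refcounts: pp0:1 pp1:3 pp2:1 pp3:2 pp4:1 pp5:1
Op 7: fork(P0) -> P3. 6 ppages; refcounts: pp0:1 pp1:4 pp2:1 pp3:3 pp4:1 pp5:2
Op 8: write(P2, v1, 122). refcount(pp1)=4>1 -> COPY to pp6. 7 ppages; refcounts: pp0:1 pp1:3 pp2:1 pp3:3 pp4:1 pp5:2 pp6:1
Op 9: read(P2, v0) -> 16. No state change.
Op 10: write(P3, v1, 181). refcount(pp1)=3>1 -> COPY to pp7. 8 ppages; refcounts: pp0:1 pp1:2 pp2:1 pp3:3 pp4:1 pp5:2 pp6:1 pp7:1

yes yes yes yes yes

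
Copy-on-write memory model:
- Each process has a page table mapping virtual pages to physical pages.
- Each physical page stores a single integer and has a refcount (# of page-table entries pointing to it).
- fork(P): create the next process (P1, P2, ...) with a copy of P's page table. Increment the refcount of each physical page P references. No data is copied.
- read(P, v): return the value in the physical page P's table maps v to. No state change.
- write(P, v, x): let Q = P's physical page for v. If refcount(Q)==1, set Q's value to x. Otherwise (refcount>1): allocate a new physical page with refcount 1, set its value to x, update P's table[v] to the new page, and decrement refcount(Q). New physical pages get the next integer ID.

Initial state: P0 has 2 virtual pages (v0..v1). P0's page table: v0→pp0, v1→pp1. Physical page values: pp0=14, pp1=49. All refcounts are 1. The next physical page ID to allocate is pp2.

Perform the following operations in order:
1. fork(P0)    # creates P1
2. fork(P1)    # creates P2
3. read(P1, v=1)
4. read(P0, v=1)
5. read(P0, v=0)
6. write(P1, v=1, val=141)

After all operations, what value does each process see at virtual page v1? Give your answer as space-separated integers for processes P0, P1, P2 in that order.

Answer: 49 141 49

Derivation:
Op 1: fork(P0) -> P1. 2 ppages; refcounts: pp0:2 pp1:2
Op 2: fork(P1) -> P2. 2 ppages; refcounts: pp0:3 pp1:3
Op 3: read(P1, v1) -> 49. No state change.
Op 4: read(P0, v1) -> 49. No state change.
Op 5: read(P0, v0) -> 14. No state change.
Op 6: write(P1, v1, 141). refcount(pp1)=3>1 -> COPY to pp2. 3 ppages; refcounts: pp0:3 pp1:2 pp2:1
P0: v1 -> pp1 = 49
P1: v1 -> pp2 = 141
P2: v1 -> pp1 = 49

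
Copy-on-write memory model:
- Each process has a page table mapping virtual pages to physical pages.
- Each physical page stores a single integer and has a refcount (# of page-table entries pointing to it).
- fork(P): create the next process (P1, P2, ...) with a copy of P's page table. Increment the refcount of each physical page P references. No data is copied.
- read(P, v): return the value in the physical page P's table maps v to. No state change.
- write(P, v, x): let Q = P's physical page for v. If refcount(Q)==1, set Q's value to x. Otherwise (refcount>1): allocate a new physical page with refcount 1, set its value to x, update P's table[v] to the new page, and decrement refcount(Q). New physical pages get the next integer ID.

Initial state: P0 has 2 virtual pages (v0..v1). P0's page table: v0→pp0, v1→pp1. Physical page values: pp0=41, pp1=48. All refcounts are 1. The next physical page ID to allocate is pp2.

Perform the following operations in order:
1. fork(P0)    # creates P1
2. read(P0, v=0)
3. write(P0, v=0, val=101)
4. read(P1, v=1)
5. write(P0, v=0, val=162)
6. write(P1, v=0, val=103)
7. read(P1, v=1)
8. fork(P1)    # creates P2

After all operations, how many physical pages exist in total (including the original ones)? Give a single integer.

Op 1: fork(P0) -> P1. 2 ppages; refcounts: pp0:2 pp1:2
Op 2: read(P0, v0) -> 41. No state change.
Op 3: write(P0, v0, 101). refcount(pp0)=2>1 -> COPY to pp2. 3 ppages; refcounts: pp0:1 pp1:2 pp2:1
Op 4: read(P1, v1) -> 48. No state change.
Op 5: write(P0, v0, 162). refcount(pp2)=1 -> write in place. 3 ppages; refcounts: pp0:1 pp1:2 pp2:1
Op 6: write(P1, v0, 103). refcount(pp0)=1 -> write in place. 3 ppages; refcounts: pp0:1 pp1:2 pp2:1
Op 7: read(P1, v1) -> 48. No state change.
Op 8: fork(P1) -> P2. 3 ppages; refcounts: pp0:2 pp1:3 pp2:1

Answer: 3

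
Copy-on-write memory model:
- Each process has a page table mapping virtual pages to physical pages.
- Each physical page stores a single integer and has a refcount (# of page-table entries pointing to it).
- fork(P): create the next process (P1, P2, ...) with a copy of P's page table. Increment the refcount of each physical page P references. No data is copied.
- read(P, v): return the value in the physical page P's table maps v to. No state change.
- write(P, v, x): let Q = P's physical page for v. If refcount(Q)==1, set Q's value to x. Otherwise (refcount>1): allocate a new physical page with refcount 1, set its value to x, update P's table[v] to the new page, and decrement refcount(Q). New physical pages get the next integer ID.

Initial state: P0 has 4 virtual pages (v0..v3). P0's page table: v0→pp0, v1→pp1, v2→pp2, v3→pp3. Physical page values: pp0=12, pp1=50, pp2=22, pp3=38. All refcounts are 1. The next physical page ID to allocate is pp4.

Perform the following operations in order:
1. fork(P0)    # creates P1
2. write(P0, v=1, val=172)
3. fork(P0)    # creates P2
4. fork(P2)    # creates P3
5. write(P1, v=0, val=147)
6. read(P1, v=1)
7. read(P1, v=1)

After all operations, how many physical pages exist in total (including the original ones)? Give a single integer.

Answer: 6

Derivation:
Op 1: fork(P0) -> P1. 4 ppages; refcounts: pp0:2 pp1:2 pp2:2 pp3:2
Op 2: write(P0, v1, 172). refcount(pp1)=2>1 -> COPY to pp4. 5 ppages; refcounts: pp0:2 pp1:1 pp2:2 pp3:2 pp4:1
Op 3: fork(P0) -> P2. 5 ppages; refcounts: pp0:3 pp1:1 pp2:3 pp3:3 pp4:2
Op 4: fork(P2) -> P3. 5 ppages; refcounts: pp0:4 pp1:1 pp2:4 pp3:4 pp4:3
Op 5: write(P1, v0, 147). refcount(pp0)=4>1 -> COPY to pp5. 6 ppages; refcounts: pp0:3 pp1:1 pp2:4 pp3:4 pp4:3 pp5:1
Op 6: read(P1, v1) -> 50. No state change.
Op 7: read(P1, v1) -> 50. No state change.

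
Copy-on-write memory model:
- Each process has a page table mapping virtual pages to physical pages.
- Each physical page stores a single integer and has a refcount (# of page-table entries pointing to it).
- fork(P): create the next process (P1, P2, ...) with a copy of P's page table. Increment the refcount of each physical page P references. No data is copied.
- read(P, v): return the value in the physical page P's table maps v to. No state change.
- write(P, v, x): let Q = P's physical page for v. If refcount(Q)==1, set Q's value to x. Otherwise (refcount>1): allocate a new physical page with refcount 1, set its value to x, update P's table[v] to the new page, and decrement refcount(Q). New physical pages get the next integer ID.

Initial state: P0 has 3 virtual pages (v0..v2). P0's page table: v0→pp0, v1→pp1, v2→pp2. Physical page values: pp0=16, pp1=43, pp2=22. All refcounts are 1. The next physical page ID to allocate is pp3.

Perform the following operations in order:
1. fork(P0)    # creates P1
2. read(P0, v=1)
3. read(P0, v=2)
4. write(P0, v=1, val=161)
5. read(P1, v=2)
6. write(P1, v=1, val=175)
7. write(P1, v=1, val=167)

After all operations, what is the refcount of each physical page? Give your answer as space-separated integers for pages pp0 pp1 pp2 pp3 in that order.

Answer: 2 1 2 1

Derivation:
Op 1: fork(P0) -> P1. 3 ppages; refcounts: pp0:2 pp1:2 pp2:2
Op 2: read(P0, v1) -> 43. No state change.
Op 3: read(P0, v2) -> 22. No state change.
Op 4: write(P0, v1, 161). refcount(pp1)=2>1 -> COPY to pp3. 4 ppages; refcounts: pp0:2 pp1:1 pp2:2 pp3:1
Op 5: read(P1, v2) -> 22. No state change.
Op 6: write(P1, v1, 175). refcount(pp1)=1 -> write in place. 4 ppages; refcounts: pp0:2 pp1:1 pp2:2 pp3:1
Op 7: write(P1, v1, 167). refcount(pp1)=1 -> write in place. 4 ppages; refcounts: pp0:2 pp1:1 pp2:2 pp3:1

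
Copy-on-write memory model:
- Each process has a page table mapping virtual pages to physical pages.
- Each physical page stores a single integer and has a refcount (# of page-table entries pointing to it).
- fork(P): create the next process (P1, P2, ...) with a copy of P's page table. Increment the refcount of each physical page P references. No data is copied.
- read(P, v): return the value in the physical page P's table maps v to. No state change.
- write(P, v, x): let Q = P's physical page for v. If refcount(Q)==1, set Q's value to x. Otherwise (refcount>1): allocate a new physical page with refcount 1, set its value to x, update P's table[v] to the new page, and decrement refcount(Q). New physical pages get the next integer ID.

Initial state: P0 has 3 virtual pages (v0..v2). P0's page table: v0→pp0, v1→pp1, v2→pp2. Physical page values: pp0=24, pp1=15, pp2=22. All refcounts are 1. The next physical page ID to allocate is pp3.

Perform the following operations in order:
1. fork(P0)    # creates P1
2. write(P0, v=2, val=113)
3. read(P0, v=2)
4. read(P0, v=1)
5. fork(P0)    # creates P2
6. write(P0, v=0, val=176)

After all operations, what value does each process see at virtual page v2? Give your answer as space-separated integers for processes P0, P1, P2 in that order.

Answer: 113 22 113

Derivation:
Op 1: fork(P0) -> P1. 3 ppages; refcounts: pp0:2 pp1:2 pp2:2
Op 2: write(P0, v2, 113). refcount(pp2)=2>1 -> COPY to pp3. 4 ppages; refcounts: pp0:2 pp1:2 pp2:1 pp3:1
Op 3: read(P0, v2) -> 113. No state change.
Op 4: read(P0, v1) -> 15. No state change.
Op 5: fork(P0) -> P2. 4 ppages; refcounts: pp0:3 pp1:3 pp2:1 pp3:2
Op 6: write(P0, v0, 176). refcount(pp0)=3>1 -> COPY to pp4. 5 ppages; refcounts: pp0:2 pp1:3 pp2:1 pp3:2 pp4:1
P0: v2 -> pp3 = 113
P1: v2 -> pp2 = 22
P2: v2 -> pp3 = 113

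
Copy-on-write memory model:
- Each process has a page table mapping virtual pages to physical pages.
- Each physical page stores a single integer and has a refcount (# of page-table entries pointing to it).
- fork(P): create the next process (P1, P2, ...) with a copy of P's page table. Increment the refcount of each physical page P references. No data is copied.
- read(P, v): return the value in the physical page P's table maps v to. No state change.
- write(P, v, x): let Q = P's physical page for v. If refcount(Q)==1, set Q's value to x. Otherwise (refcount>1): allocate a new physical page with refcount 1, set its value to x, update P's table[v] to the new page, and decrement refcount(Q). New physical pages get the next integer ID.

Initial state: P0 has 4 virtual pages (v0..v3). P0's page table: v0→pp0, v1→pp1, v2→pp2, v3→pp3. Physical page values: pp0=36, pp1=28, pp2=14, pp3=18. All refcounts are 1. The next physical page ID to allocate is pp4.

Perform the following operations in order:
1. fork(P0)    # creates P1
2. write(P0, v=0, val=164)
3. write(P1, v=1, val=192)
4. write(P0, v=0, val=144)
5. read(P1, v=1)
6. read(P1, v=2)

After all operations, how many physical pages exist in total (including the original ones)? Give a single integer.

Answer: 6

Derivation:
Op 1: fork(P0) -> P1. 4 ppages; refcounts: pp0:2 pp1:2 pp2:2 pp3:2
Op 2: write(P0, v0, 164). refcount(pp0)=2>1 -> COPY to pp4. 5 ppages; refcounts: pp0:1 pp1:2 pp2:2 pp3:2 pp4:1
Op 3: write(P1, v1, 192). refcount(pp1)=2>1 -> COPY to pp5. 6 ppages; refcounts: pp0:1 pp1:1 pp2:2 pp3:2 pp4:1 pp5:1
Op 4: write(P0, v0, 144). refcount(pp4)=1 -> write in place. 6 ppages; refcounts: pp0:1 pp1:1 pp2:2 pp3:2 pp4:1 pp5:1
Op 5: read(P1, v1) -> 192. No state change.
Op 6: read(P1, v2) -> 14. No state change.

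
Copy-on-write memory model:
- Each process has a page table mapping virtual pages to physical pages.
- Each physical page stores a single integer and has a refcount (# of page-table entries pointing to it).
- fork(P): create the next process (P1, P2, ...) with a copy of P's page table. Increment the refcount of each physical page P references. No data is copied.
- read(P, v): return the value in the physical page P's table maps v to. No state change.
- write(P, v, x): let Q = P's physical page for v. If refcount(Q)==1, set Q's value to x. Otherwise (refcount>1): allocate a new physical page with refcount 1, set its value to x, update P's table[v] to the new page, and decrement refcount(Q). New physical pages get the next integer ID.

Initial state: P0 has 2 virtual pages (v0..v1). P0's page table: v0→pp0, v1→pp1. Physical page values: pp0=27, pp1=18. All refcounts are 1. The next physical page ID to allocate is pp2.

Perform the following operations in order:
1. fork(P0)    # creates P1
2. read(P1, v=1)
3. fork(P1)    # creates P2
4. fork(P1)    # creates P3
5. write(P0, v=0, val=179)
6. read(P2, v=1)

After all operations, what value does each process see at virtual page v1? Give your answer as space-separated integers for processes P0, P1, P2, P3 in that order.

Answer: 18 18 18 18

Derivation:
Op 1: fork(P0) -> P1. 2 ppages; refcounts: pp0:2 pp1:2
Op 2: read(P1, v1) -> 18. No state change.
Op 3: fork(P1) -> P2. 2 ppages; refcounts: pp0:3 pp1:3
Op 4: fork(P1) -> P3. 2 ppages; refcounts: pp0:4 pp1:4
Op 5: write(P0, v0, 179). refcount(pp0)=4>1 -> COPY to pp2. 3 ppages; refcounts: pp0:3 pp1:4 pp2:1
Op 6: read(P2, v1) -> 18. No state change.
P0: v1 -> pp1 = 18
P1: v1 -> pp1 = 18
P2: v1 -> pp1 = 18
P3: v1 -> pp1 = 18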